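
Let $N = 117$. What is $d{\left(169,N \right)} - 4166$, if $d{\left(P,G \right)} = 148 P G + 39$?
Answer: $2922277$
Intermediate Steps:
$d{\left(P,G \right)} = 39 + 148 G P$ ($d{\left(P,G \right)} = 148 G P + 39 = 39 + 148 G P$)
$d{\left(169,N \right)} - 4166 = \left(39 + 148 \cdot 117 \cdot 169\right) - 4166 = \left(39 + 2926404\right) - 4166 = 2926443 - 4166 = 2922277$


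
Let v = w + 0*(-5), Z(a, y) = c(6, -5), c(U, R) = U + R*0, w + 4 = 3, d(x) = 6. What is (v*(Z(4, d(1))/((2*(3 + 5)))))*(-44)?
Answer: 33/2 ≈ 16.500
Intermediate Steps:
w = -1 (w = -4 + 3 = -1)
c(U, R) = U (c(U, R) = U + 0 = U)
Z(a, y) = 6
v = -1 (v = -1 + 0*(-5) = -1 + 0 = -1)
(v*(Z(4, d(1))/((2*(3 + 5)))))*(-44) = -6/(2*(3 + 5))*(-44) = -6/(2*8)*(-44) = -6/16*(-44) = -1*3/8*(-44) = -3/8*(-44) = 33/2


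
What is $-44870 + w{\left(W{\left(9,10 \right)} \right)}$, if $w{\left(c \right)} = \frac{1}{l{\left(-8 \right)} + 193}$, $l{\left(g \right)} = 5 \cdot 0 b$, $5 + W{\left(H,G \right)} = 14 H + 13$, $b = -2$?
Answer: $- \frac{8659909}{193} \approx -44870.0$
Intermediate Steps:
$W{\left(H,G \right)} = 8 + 14 H$ ($W{\left(H,G \right)} = -5 + \left(14 H + 13\right) = -5 + \left(13 + 14 H\right) = 8 + 14 H$)
$l{\left(g \right)} = 0$ ($l{\left(g \right)} = 5 \cdot 0 \left(-2\right) = 0 \left(-2\right) = 0$)
$w{\left(c \right)} = \frac{1}{193}$ ($w{\left(c \right)} = \frac{1}{0 + 193} = \frac{1}{193}$)
$-44870 + w{\left(W{\left(9,10 \right)} \right)} = -44870 + \frac{1}{193} = - \frac{8659909}{193}$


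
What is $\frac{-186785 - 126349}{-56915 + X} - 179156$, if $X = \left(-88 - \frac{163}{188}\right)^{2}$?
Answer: $- \frac{310373103527020}{1732479911} \approx -1.7915 \cdot 10^{5}$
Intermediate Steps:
$X = \frac{279123849}{35344}$ ($X = \left(-88 - \frac{163}{188}\right)^{2} = \left(- \frac{16707}{188}\right)^{2} = \frac{279123849}{35344} \approx 7897.3$)
$\frac{-186785 - 126349}{-56915 + X} - 179156 = \frac{-186785 - 126349}{-56915 + \frac{279123849}{35344}} - 179156 = - \frac{313134}{- \frac{1732479911}{35344}} - 179156 = \left(-313134\right) \left(- \frac{35344}{1732479911}\right) - 179156 = \frac{11067408096}{1732479911} - 179156 = - \frac{310373103527020}{1732479911}$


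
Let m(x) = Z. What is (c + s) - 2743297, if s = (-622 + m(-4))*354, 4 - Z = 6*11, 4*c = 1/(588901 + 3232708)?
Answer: -45636630486787/15286436 ≈ -2.9854e+6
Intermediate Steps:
c = 1/15286436 (c = 1/(4*(588901 + 3232708)) = (¼)/3821609 = (¼)*(1/3821609) = 1/15286436 ≈ 6.5417e-8)
Z = -62 (Z = 4 - 6*11 = 4 - 1*66 = 4 - 66 = -62)
m(x) = -62
s = -242136 (s = (-622 - 62)*354 = -684*354 = -242136)
(c + s) - 2743297 = (1/15286436 - 242136) - 2743297 = -3701396467295/15286436 - 2743297 = -45636630486787/15286436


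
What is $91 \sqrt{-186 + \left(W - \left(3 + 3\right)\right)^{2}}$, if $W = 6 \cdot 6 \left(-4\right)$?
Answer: $91 \sqrt{22314} \approx 13593.0$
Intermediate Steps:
$W = -144$ ($W = 36 \left(-4\right) = -144$)
$91 \sqrt{-186 + \left(W - \left(3 + 3\right)\right)^{2}} = 91 \sqrt{-186 + \left(-144 - \left(3 + 3\right)\right)^{2}} = 91 \sqrt{-186 + \left(-144 - 6\right)^{2}} = 91 \sqrt{-186 + \left(-150\right)^{2}} = 91 \sqrt{-186 + 22500} = 91 \sqrt{22314}$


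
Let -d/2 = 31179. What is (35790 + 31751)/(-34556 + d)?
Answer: -67541/96914 ≈ -0.69692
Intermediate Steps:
d = -62358 (d = -2*31179 = -62358)
(35790 + 31751)/(-34556 + d) = (35790 + 31751)/(-34556 - 62358) = 67541/(-96914) = 67541*(-1/96914) = -67541/96914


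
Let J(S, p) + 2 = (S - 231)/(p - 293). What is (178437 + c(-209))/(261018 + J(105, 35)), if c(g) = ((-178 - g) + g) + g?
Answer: 7656150/11223709 ≈ 0.68214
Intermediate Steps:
J(S, p) = -2 + (-231 + S)/(-293 + p) (J(S, p) = -2 + (S - 231)/(p - 293) = -2 + (-231 + S)/(-293 + p))
c(g) = -178 + g
(178437 + c(-209))/(261018 + J(105, 35)) = (178437 + (-178 - 209))/(261018 + (355 + 105 - 2*35)/(-293 + 35)) = (178437 - 387)/(261018 + (355 + 105 - 70)/(-258)) = 178050/(261018 - 1/258*390) = 178050/(261018 - 65/43) = 178050/(11223709/43) = 178050*(43/11223709) = 7656150/11223709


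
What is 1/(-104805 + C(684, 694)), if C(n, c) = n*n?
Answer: 1/363051 ≈ 2.7544e-6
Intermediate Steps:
C(n, c) = n²
1/(-104805 + C(684, 694)) = 1/(-104805 + 684²) = 1/(-104805 + 467856) = 1/363051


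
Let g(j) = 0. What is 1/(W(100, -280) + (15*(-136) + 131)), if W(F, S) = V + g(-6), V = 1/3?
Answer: -3/5726 ≈ -0.00052393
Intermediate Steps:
V = ⅓ ≈ 0.33333
W(F, S) = ⅓ (W(F, S) = ⅓ + 0 = ⅓)
1/(W(100, -280) + (15*(-136) + 131)) = 1/(⅓ + (15*(-136) + 131)) = 1/(⅓ + (-2040 + 131)) = 1/(⅓ - 1909) = 1/(-5726/3) = -3/5726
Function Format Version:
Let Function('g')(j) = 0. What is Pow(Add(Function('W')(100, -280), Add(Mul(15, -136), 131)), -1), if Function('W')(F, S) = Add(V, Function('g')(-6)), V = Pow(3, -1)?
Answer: Rational(-3, 5726) ≈ -0.00052393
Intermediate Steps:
V = Rational(1, 3) ≈ 0.33333
Function('W')(F, S) = Rational(1, 3) (Function('W')(F, S) = Add(Rational(1, 3), 0) = Rational(1, 3))
Pow(Add(Function('W')(100, -280), Add(Mul(15, -136), 131)), -1) = Pow(Add(Rational(1, 3), Add(Mul(15, -136), 131)), -1) = Pow(Add(Rational(1, 3), Add(-2040, 131)), -1) = Pow(Add(Rational(1, 3), -1909), -1) = Pow(Rational(-5726, 3), -1) = Rational(-3, 5726)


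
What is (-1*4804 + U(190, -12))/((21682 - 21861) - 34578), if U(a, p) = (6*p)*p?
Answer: 3940/34757 ≈ 0.11336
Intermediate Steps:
U(a, p) = 6*p²
(-1*4804 + U(190, -12))/((21682 - 21861) - 34578) = (-1*4804 + 6*(-12)²)/((21682 - 21861) - 34578) = (-4804 + 6*144)/(-179 - 34578) = (-4804 + 864)/(-34757) = -3940*(-1/34757) = 3940/34757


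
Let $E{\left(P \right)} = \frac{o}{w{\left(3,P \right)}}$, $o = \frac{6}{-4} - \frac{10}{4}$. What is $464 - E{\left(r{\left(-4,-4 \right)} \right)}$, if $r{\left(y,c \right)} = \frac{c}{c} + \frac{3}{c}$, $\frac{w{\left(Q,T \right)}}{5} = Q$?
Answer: $\frac{6964}{15} \approx 464.27$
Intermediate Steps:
$w{\left(Q,T \right)} = 5 Q$
$o = -4$ ($o = 6 \left(- \frac{1}{4}\right) - \frac{5}{2} = - \frac{3}{2} - \frac{5}{2} = -4$)
$r{\left(y,c \right)} = 1 + \frac{3}{c}$
$E{\left(P \right)} = - \frac{4}{15}$ ($E{\left(P \right)} = - \frac{4}{5 \cdot 3} = - \frac{4}{15}$)
$464 - E{\left(r{\left(-4,-4 \right)} \right)} = 464 - - \frac{4}{15} = 464 + \frac{4}{15} = \frac{6964}{15}$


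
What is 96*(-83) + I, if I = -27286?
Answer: -35254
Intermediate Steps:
96*(-83) + I = 96*(-83) - 27286 = -7968 - 27286 = -35254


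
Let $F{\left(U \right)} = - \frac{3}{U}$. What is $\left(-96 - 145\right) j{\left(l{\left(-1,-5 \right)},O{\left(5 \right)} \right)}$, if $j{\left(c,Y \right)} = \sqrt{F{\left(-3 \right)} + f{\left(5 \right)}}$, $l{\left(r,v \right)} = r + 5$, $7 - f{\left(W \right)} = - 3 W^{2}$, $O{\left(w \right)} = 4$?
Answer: $- 241 \sqrt{83} \approx -2195.6$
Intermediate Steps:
$f{\left(W \right)} = 7 + 3 W^{2}$ ($f{\left(W \right)} = 7 - - 3 W^{2} = 7 + 3 W^{2}$)
$l{\left(r,v \right)} = 5 + r$
$j{\left(c,Y \right)} = \sqrt{83}$ ($j{\left(c,Y \right)} = \sqrt{- \frac{3}{-3} + \left(7 + 3 \cdot 5^{2}\right)} = \sqrt{\left(-3\right) \left(- \frac{1}{3}\right) + \left(7 + 3 \cdot 25\right)} = \sqrt{1 + \left(7 + 75\right)} = \sqrt{1 + 82} = \sqrt{83}$)
$\left(-96 - 145\right) j{\left(l{\left(-1,-5 \right)},O{\left(5 \right)} \right)} = \left(-96 - 145\right) \sqrt{83} = - 241 \sqrt{83}$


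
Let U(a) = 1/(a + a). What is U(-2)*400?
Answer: -100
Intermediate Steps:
U(a) = 1/(2*a)
U(-2)*400 = ((1/2)/(-2))*400 = ((1/2)*(-1/2))*400 = -1/4*400 = -100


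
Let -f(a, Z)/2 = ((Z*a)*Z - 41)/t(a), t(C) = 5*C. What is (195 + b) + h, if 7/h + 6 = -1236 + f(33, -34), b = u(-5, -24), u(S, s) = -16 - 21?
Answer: 44419597/281144 ≈ 158.00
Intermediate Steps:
u(S, s) = -37
b = -37
f(a, Z) = -2*(-41 + a*Z²)/(5*a) (f(a, Z) = -2*((Z*a)*Z - 41)/(5*a) = -2*(a*Z² - 41)*1/(5*a) = -2*(-41 + a*Z²)*1/(5*a) = -2*(-41 + a*Z²)/(5*a))
h = -1155/281144 (h = 7/(-6 + (-1236 + (⅖)*(41 - 1*33*(-34)²)/33)) = 7/(-6 + (-1236 + (⅖)*(1/33)*(41 - 1*33*1156))) = 7/(-6 + (-1236 + (⅖)*(1/33)*(41 - 38148))) = 7/(-6 + (-1236 + (⅖)*(1/33)*(-38107))) = 7/(-6 + (-1236 - 76214/165)) = 7/(-6 - 280154/165) = 7/(-281144/165) = 7*(-165/281144) = -1155/281144 ≈ -0.0041082)
(195 + b) + h = (195 - 37) - 1155/281144 = 158 - 1155/281144 = 44419597/281144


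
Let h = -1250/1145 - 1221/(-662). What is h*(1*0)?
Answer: 0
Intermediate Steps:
h = 114109/151598 (h = -1250*1/1145 - 1221*(-1/662) = -250/229 + 1221/662 = 114109/151598 ≈ 0.75271)
h*(1*0) = 114109*(1*0)/151598 = (114109/151598)*0 = 0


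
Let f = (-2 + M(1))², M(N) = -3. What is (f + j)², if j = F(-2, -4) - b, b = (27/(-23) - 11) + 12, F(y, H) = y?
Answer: 284089/529 ≈ 537.03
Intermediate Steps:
b = -4/23 (b = (27*(-1/23) - 11) + 12 = (-27/23 - 11) + 12 = -280/23 + 12 = -4/23 ≈ -0.17391)
j = -42/23 (j = -2 - 1*(-4/23) = -2 + 4/23 = -42/23 ≈ -1.8261)
f = 25 (f = (-2 - 3)² = (-5)² = 25)
(f + j)² = (25 - 42/23)² = (533/23)² = 284089/529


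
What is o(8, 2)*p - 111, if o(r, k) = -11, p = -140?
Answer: 1429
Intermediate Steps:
o(8, 2)*p - 111 = -11*(-140) - 111 = 1540 - 111 = 1429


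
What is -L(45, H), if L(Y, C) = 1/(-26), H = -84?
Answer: 1/26 ≈ 0.038462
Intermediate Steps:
L(Y, C) = -1/26
-L(45, H) = -1*(-1/26) = 1/26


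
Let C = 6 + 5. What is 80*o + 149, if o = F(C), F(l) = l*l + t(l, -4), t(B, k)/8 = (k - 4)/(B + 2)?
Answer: 122657/13 ≈ 9435.2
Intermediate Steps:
C = 11
t(B, k) = 8*(-4 + k)/(2 + B) (t(B, k) = 8*((k - 4)/(B + 2)) = 8*((-4 + k)/(2 + B)) = 8*(-4 + k)/(2 + B))
F(l) = l² - 64/(2 + l) (F(l) = l*l + 8*(-4 - 4)/(2 + l) = l² + 8*(-8)/(2 + l) = l² - 64/(2 + l))
o = 1509/13 (o = (-64 + 11²*(2 + 11))/(2 + 11) = (-64 + 121*13)/13 = (-64 + 1573)/13 = (1/13)*1509 = 1509/13 ≈ 116.08)
80*o + 149 = 80*(1509/13) + 149 = 120720/13 + 149 = 122657/13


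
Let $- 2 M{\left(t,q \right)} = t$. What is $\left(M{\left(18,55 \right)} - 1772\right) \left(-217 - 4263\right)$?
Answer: $7978880$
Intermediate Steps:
$M{\left(t,q \right)} = - \frac{t}{2}$
$\left(M{\left(18,55 \right)} - 1772\right) \left(-217 - 4263\right) = \left(\left(- \frac{1}{2}\right) 18 - 1772\right) \left(-217 - 4263\right) = \left(-9 - 1772\right) \left(-4480\right) = \left(-1781\right) \left(-4480\right) = 7978880$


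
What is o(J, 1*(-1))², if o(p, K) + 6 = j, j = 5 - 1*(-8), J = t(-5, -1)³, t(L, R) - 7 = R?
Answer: 49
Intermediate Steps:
t(L, R) = 7 + R
J = 216 (J = (7 - 1)³ = 6³ = 216)
j = 13 (j = 5 + 8 = 13)
o(p, K) = 7 (o(p, K) = -6 + 13 = 7)
o(J, 1*(-1))² = 7² = 49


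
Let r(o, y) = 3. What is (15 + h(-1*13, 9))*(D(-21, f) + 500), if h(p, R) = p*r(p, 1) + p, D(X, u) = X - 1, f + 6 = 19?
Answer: -17686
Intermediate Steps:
f = 13 (f = -6 + 19 = 13)
D(X, u) = -1 + X
h(p, R) = 4*p (h(p, R) = p*3 + p = 3*p + p = 4*p)
(15 + h(-1*13, 9))*(D(-21, f) + 500) = (15 + 4*(-1*13))*((-1 - 21) + 500) = (15 + 4*(-13))*(-22 + 500) = (15 - 52)*478 = -37*478 = -17686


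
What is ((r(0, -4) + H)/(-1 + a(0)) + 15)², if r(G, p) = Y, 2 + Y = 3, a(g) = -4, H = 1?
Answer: 5329/25 ≈ 213.16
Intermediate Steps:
Y = 1 (Y = -2 + 3 = 1)
r(G, p) = 1
((r(0, -4) + H)/(-1 + a(0)) + 15)² = ((1 + 1)/(-1 - 4) + 15)² = (2/(-5) + 15)² = (2*(-⅕) + 15)² = (-⅖ + 15)² = (73/5)² = 5329/25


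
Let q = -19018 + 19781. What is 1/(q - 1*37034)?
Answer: -1/36271 ≈ -2.7570e-5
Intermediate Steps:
q = 763
1/(q - 1*37034) = 1/(763 - 1*37034) = 1/(763 - 37034) = 1/(-36271) = -1/36271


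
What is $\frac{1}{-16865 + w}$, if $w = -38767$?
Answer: $- \frac{1}{55632} \approx -1.7975 \cdot 10^{-5}$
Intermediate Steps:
$\frac{1}{-16865 + w} = \frac{1}{-16865 - 38767} = \frac{1}{-55632} = - \frac{1}{55632}$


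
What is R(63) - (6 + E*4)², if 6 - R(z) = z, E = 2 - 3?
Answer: -61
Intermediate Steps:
E = -1
R(z) = 6 - z
R(63) - (6 + E*4)² = (6 - 1*63) - (6 - 1*4)² = (6 - 63) - (6 - 4)² = -57 - 1*2² = -57 - 1*4 = -57 - 4 = -61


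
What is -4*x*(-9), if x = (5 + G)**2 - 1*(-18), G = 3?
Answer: 2952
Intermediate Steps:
x = 82 (x = (5 + 3)**2 - 1*(-18) = 8**2 + 18 = 64 + 18 = 82)
-4*x*(-9) = -4*82*(-9) = -328*(-9) = 2952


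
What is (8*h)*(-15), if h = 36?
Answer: -4320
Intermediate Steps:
(8*h)*(-15) = (8*36)*(-15) = 288*(-15) = -4320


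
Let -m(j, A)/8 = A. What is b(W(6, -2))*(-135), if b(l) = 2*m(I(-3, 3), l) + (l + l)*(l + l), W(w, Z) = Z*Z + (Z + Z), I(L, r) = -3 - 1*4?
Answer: 0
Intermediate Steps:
I(L, r) = -7 (I(L, r) = -3 - 4 = -7)
W(w, Z) = Z**2 + 2*Z
m(j, A) = -8*A
b(l) = -16*l + 4*l**2 (b(l) = 2*(-8*l) + (l + l)*(l + l) = -16*l + (2*l)*(2*l) = -16*l + 4*l**2)
b(W(6, -2))*(-135) = (4*(-2*(2 - 2))*(-4 - 2*(2 - 2)))*(-135) = (4*(-2*0)*(-4 - 2*0))*(-135) = (4*0*(-4 + 0))*(-135) = (4*0*(-4))*(-135) = 0*(-135) = 0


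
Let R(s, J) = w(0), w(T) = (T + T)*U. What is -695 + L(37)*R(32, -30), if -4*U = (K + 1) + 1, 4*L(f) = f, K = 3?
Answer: -695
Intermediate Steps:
L(f) = f/4
U = -5/4 (U = -((3 + 1) + 1)/4 = -(4 + 1)/4 = -¼*5 = -5/4 ≈ -1.2500)
w(T) = -5*T/2 (w(T) = (T + T)*(-5/4) = (2*T)*(-5/4) = -5*T/2)
R(s, J) = 0 (R(s, J) = -5/2*0 = 0)
-695 + L(37)*R(32, -30) = -695 + ((¼)*37)*0 = -695 + (37/4)*0 = -695 + 0 = -695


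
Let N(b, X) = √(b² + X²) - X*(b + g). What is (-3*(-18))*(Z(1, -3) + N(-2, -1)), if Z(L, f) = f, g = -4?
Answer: -486 + 54*√5 ≈ -365.25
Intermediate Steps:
N(b, X) = √(X² + b²) - X*(-4 + b) (N(b, X) = √(b² + X²) - X*(b - 4) = √(X² + b²) - X*(-4 + b))
(-3*(-18))*(Z(1, -3) + N(-2, -1)) = (-3*(-18))*(-3 + (√((-1)² + (-2)²) + 4*(-1) - 1*(-1)*(-2))) = 54*(-3 + (√(1 + 4) - 4 - 2)) = 54*(-3 + (√5 - 4 - 2)) = 54*(-3 + (-6 + √5)) = 54*(-9 + √5) = -486 + 54*√5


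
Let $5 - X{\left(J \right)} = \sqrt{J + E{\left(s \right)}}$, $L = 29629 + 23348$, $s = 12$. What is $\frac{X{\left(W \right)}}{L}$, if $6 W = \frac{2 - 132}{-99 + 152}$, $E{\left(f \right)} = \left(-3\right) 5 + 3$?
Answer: $\frac{5}{52977} - \frac{i \sqrt{313707}}{8423343} \approx 9.4381 \cdot 10^{-5} - 6.6493 \cdot 10^{-5} i$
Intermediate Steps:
$L = 52977$
$E{\left(f \right)} = -12$ ($E{\left(f \right)} = -15 + 3 = -12$)
$W = - \frac{65}{159}$ ($W = \frac{\left(2 - 132\right) \frac{1}{-99 + 152}}{6} = \frac{\left(-130\right) \frac{1}{53}}{6} = \frac{1}{6} \left(- \frac{130}{53}\right) = - \frac{65}{159} \approx -0.4088$)
$X{\left(J \right)} = 5 - \sqrt{-12 + J}$ ($X{\left(J \right)} = 5 - \sqrt{J - 12} = 5 - \sqrt{-12 + J}$)
$\frac{X{\left(W \right)}}{L} = \frac{5 - \sqrt{-12 - \frac{65}{159}}}{52977} = \left(5 - \sqrt{- \frac{1973}{159}}\right) \frac{1}{52977} = \left(5 - \frac{i \sqrt{313707}}{159}\right) \frac{1}{52977} = \frac{5}{52977} - \frac{i \sqrt{313707}}{8423343}$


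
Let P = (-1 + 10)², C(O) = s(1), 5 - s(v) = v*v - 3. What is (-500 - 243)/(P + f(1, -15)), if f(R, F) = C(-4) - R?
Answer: -743/87 ≈ -8.5402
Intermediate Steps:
s(v) = 8 - v² (s(v) = 5 - (v*v - 3) = 5 - (v² - 3) = 5 - (-3 + v²) = 5 + (3 - v²) = 8 - v²)
C(O) = 7 (C(O) = 8 - 1*1² = 8 - 1*1 = 8 - 1 = 7)
f(R, F) = 7 - R
P = 81 (P = 9² = 81)
(-500 - 243)/(P + f(1, -15)) = (-500 - 243)/(81 + (7 - 1*1)) = -743/(81 + (7 - 1)) = -743/(81 + 6) = -743/87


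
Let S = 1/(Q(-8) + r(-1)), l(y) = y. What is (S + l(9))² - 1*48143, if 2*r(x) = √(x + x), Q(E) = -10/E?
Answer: 2*(-480548*√2 + 408339*I)/(-17*I + 20*√2) ≈ -48051.0 - 6.5867*I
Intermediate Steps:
r(x) = √2*√x/2 (r(x) = √(x + x)/2 = √(2*x)/2 = (√2*√x)/2 = √2*√x/2)
S = 1/(5/4 + I*√2/2) (S = 1/(-10/(-8) + √2*√(-1)/2) = 1/(-10*(-⅛) + √2*I/2) = 1/(5/4 + I*√2/2) ≈ 0.60606 - 0.34284*I)
(S + l(9))² - 1*48143 = ((20/33 - 8*I*√2/33) + 9)² - 1*48143 = (317/33 - 8*I*√2/33)² - 48143 = -48143 + (317/33 - 8*I*√2/33)²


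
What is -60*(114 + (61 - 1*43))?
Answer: -7920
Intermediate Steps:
-60*(114 + (61 - 1*43)) = -60*(114 + (61 - 43)) = -60*(114 + 18) = -60*132 = -7920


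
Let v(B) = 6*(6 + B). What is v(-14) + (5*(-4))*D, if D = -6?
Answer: 72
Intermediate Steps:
v(B) = 36 + 6*B
v(-14) + (5*(-4))*D = (36 + 6*(-14)) + (5*(-4))*(-6) = (36 - 84) - 20*(-6) = -48 + 120 = 72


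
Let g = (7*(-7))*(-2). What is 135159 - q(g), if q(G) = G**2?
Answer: 125555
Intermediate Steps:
g = 98 (g = -49*(-2) = 98)
135159 - q(g) = 135159 - 1*98**2 = 135159 - 1*9604 = 135159 - 9604 = 125555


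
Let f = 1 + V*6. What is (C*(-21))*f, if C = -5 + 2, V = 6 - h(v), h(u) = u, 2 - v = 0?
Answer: 1575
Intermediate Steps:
v = 2 (v = 2 - 1*0 = 2 + 0 = 2)
V = 4 (V = 6 - 1*2 = 6 - 2 = 4)
C = -3
f = 25 (f = 1 + 4*6 = 1 + 24 = 25)
(C*(-21))*f = -3*(-21)*25 = 63*25 = 1575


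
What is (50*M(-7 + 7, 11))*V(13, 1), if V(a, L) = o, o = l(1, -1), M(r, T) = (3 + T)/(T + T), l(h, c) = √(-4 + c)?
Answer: 350*I*√5/11 ≈ 71.148*I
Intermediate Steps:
M(r, T) = (3 + T)/(2*T) (M(r, T) = (3 + T)/((2*T)) = (3 + T)*(1/(2*T)) = (3 + T)/(2*T))
o = I*√5 (o = √(-4 - 1) = √(-5) = I*√5 ≈ 2.2361*I)
V(a, L) = I*√5
(50*M(-7 + 7, 11))*V(13, 1) = (50*((½)*(3 + 11)/11))*(I*√5) = (50*((½)*(1/11)*14))*(I*√5) = (50*(7/11))*(I*√5) = 350*(I*√5)/11 = 350*I*√5/11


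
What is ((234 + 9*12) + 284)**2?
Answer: 391876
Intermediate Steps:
((234 + 9*12) + 284)**2 = ((234 + 108) + 284)**2 = (342 + 284)**2 = 626**2 = 391876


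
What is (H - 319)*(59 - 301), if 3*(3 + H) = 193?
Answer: 187066/3 ≈ 62355.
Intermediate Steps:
H = 184/3 (H = -3 + (⅓)*193 = -3 + 193/3 = 184/3 ≈ 61.333)
(H - 319)*(59 - 301) = (184/3 - 319)*(59 - 301) = -773/3*(-242) = 187066/3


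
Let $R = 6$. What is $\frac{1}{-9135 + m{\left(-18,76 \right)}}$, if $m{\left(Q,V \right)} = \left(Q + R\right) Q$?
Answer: $- \frac{1}{8919} \approx -0.00011212$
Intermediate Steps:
$m{\left(Q,V \right)} = Q \left(6 + Q\right)$ ($m{\left(Q,V \right)} = \left(Q + 6\right) Q = \left(6 + Q\right) Q = Q \left(6 + Q\right)$)
$\frac{1}{-9135 + m{\left(-18,76 \right)}} = \frac{1}{-9135 - 18 \left(6 - 18\right)} = \frac{1}{-9135 - -216} = \frac{1}{-9135 + 216} = \frac{1}{-8919} = - \frac{1}{8919}$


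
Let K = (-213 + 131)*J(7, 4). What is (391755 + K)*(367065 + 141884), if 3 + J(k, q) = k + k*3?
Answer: 198339970045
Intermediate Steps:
J(k, q) = -3 + 4*k (J(k, q) = -3 + (k + k*3) = -3 + (k + 3*k) = -3 + 4*k)
K = -2050 (K = (-213 + 131)*(-3 + 4*7) = -82*(-3 + 28) = -82*25 = -2050)
(391755 + K)*(367065 + 141884) = (391755 - 2050)*(367065 + 141884) = 389705*508949 = 198339970045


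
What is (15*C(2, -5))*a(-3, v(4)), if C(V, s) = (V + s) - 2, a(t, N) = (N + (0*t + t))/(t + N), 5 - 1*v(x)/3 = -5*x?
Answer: -75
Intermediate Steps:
v(x) = 15 + 15*x (v(x) = 15 - (-15)*x = 15 + 15*x)
a(t, N) = 1 (a(t, N) = (N + (0 + t))/(N + t) = (N + t)/(N + t) = 1)
C(V, s) = -2 + V + s
(15*C(2, -5))*a(-3, v(4)) = (15*(-2 + 2 - 5))*1 = (15*(-5))*1 = -75*1 = -75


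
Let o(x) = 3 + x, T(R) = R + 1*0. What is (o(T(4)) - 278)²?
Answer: 73441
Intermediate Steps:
T(R) = R (T(R) = R + 0 = R)
(o(T(4)) - 278)² = ((3 + 4) - 278)² = (7 - 278)² = (-271)² = 73441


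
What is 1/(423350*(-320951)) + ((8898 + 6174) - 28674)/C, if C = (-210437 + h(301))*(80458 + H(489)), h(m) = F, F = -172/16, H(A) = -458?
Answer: 6160498509839/7625201355538490000 ≈ 8.0791e-7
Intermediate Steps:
F = -43/4 (F = -172*1/16 = -43/4 ≈ -10.750)
h(m) = -43/4
C = -16835820000 (C = (-210437 - 43/4)*(80458 - 458) = -841791/4*80000 = -16835820000)
1/(423350*(-320951)) + ((8898 + 6174) - 28674)/C = 1/(423350*(-320951)) + ((8898 + 6174) - 28674)/(-16835820000) = (1/423350)*(-1/320951) + (15072 - 28674)*(-1/16835820000) = -1/135874605850 - 13602*(-1/16835820000) = -1/135874605850 + 2267/2805970000 = 6160498509839/7625201355538490000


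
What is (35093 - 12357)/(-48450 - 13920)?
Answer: -1624/4455 ≈ -0.36453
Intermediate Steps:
(35093 - 12357)/(-48450 - 13920) = 22736/(-62370) = 22736*(-1/62370) = -1624/4455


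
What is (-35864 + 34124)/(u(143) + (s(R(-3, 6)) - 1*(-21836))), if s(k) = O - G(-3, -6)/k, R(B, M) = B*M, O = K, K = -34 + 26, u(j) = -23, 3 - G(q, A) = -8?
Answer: -31320/392501 ≈ -0.079796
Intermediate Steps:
G(q, A) = 11 (G(q, A) = 3 - 1*(-8) = 3 + 8 = 11)
K = -8
O = -8
s(k) = -8 - 11/k
(-35864 + 34124)/(u(143) + (s(R(-3, 6)) - 1*(-21836))) = (-35864 + 34124)/(-23 + ((-8 - 11/((-3*6))) - 1*(-21836))) = -1740/(-23 + ((-8 - 11/(-18)) + 21836)) = -1740/(-23 + ((-8 - 11*(-1/18)) + 21836)) = -1740/(-23 + ((-8 + 11/18) + 21836)) = -1740/(-23 + (-133/18 + 21836)) = -1740/(-23 + 392915/18) = -1740/392501/18 = -1740*18/392501 = -31320/392501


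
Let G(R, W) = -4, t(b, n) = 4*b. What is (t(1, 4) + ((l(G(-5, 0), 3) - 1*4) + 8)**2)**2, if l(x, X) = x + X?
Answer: 169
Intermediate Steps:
l(x, X) = X + x
(t(1, 4) + ((l(G(-5, 0), 3) - 1*4) + 8)**2)**2 = (4*1 + (((3 - 4) - 1*4) + 8)**2)**2 = (4 + ((-1 - 4) + 8)**2)**2 = (4 + (-5 + 8)**2)**2 = (4 + 3**2)**2 = (4 + 9)**2 = 13**2 = 169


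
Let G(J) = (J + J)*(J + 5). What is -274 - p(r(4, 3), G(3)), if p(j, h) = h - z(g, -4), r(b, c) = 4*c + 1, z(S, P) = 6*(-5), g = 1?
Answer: -352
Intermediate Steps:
z(S, P) = -30
r(b, c) = 1 + 4*c
G(J) = 2*J*(5 + J) (G(J) = (2*J)*(5 + J) = 2*J*(5 + J))
p(j, h) = 30 + h (p(j, h) = h - 1*(-30) = h + 30 = 30 + h)
-274 - p(r(4, 3), G(3)) = -274 - (30 + 2*3*(5 + 3)) = -274 - (30 + 2*3*8) = -274 - (30 + 48) = -274 - 1*78 = -274 - 78 = -352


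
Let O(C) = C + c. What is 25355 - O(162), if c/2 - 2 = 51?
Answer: 25087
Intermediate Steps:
c = 106 (c = 4 + 2*51 = 4 + 102 = 106)
O(C) = 106 + C (O(C) = C + 106 = 106 + C)
25355 - O(162) = 25355 - (106 + 162) = 25355 - 1*268 = 25355 - 268 = 25087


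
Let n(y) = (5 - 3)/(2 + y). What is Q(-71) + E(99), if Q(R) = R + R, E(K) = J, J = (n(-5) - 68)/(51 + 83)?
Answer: -28645/201 ≈ -142.51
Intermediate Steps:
n(y) = 2/(2 + y)
J = -103/201 (J = (2/(2 - 5) - 68)/(51 + 83) = (2/(-3) - 68)/134 = (2*(-⅓) - 68)*(1/134) = (-⅔ - 68)*(1/134) = -206/3*1/134 = -103/201 ≈ -0.51244)
E(K) = -103/201
Q(R) = 2*R
Q(-71) + E(99) = 2*(-71) - 103/201 = -142 - 103/201 = -28645/201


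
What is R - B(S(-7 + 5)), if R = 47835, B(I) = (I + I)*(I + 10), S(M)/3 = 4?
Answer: 47307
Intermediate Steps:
S(M) = 12 (S(M) = 3*4 = 12)
B(I) = 2*I*(10 + I) (B(I) = (2*I)*(10 + I) = 2*I*(10 + I))
R - B(S(-7 + 5)) = 47835 - 2*12*(10 + 12) = 47835 - 2*12*22 = 47835 - 1*528 = 47835 - 528 = 47307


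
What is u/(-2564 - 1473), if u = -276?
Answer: 276/4037 ≈ 0.068368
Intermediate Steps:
u/(-2564 - 1473) = -276/(-2564 - 1473) = -276/(-4037) = -1/4037*(-276) = 276/4037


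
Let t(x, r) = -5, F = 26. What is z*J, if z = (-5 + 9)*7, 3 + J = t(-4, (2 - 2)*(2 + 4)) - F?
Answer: -952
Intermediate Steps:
J = -34 (J = -3 + (-5 - 1*26) = -3 + (-5 - 26) = -3 - 31 = -34)
z = 28 (z = 4*7 = 28)
z*J = 28*(-34) = -952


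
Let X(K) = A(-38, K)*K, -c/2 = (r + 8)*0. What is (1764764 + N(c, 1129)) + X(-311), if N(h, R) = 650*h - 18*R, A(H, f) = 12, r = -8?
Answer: 1740710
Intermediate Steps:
c = 0 (c = -2*(-8 + 8)*0 = -0*0 = -2*0 = 0)
N(h, R) = -18*R + 650*h
X(K) = 12*K
(1764764 + N(c, 1129)) + X(-311) = (1764764 + (-18*1129 + 650*0)) + 12*(-311) = (1764764 + (-20322 + 0)) - 3732 = (1764764 - 20322) - 3732 = 1744442 - 3732 = 1740710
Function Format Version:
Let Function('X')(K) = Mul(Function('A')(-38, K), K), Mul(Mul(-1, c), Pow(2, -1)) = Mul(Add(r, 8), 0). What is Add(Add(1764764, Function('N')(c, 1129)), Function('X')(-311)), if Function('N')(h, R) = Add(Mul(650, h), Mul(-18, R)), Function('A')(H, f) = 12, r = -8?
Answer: 1740710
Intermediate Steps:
c = 0 (c = Mul(-2, Mul(Add(-8, 8), 0)) = Mul(-2, Mul(0, 0)) = Mul(-2, 0) = 0)
Function('N')(h, R) = Add(Mul(-18, R), Mul(650, h))
Function('X')(K) = Mul(12, K)
Add(Add(1764764, Function('N')(c, 1129)), Function('X')(-311)) = Add(Add(1764764, Add(Mul(-18, 1129), Mul(650, 0))), Mul(12, -311)) = Add(Add(1764764, Add(-20322, 0)), -3732) = Add(Add(1764764, -20322), -3732) = Add(1744442, -3732) = 1740710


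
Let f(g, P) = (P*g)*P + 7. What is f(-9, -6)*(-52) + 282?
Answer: 16766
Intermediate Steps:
f(g, P) = 7 + g*P² (f(g, P) = g*P² + 7 = 7 + g*P²)
f(-9, -6)*(-52) + 282 = (7 - 9*(-6)²)*(-52) + 282 = (7 - 9*36)*(-52) + 282 = (7 - 324)*(-52) + 282 = -317*(-52) + 282 = 16484 + 282 = 16766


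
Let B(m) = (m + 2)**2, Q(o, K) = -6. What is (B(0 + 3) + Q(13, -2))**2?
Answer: 361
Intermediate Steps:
B(m) = (2 + m)**2
(B(0 + 3) + Q(13, -2))**2 = ((2 + (0 + 3))**2 - 6)**2 = ((2 + 3)**2 - 6)**2 = (5**2 - 6)**2 = (25 - 6)**2 = 19**2 = 361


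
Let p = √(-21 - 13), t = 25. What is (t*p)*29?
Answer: 725*I*√34 ≈ 4227.4*I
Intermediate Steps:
p = I*√34 (p = √(-34) = I*√34 ≈ 5.8309*I)
(t*p)*29 = (25*(I*√34))*29 = (25*I*√34)*29 = 725*I*√34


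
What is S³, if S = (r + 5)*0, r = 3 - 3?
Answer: 0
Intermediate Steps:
r = 0
S = 0 (S = (0 + 5)*0 = 5*0 = 0)
S³ = 0³ = 0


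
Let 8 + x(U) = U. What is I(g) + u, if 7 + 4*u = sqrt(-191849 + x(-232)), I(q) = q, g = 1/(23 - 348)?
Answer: -2279/1300 + I*sqrt(192089)/4 ≈ -1.7531 + 109.57*I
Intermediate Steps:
g = -1/325 (g = 1/(-325) = -1/325 ≈ -0.0030769)
x(U) = -8 + U
u = -7/4 + I*sqrt(192089)/4 (u = -7/4 + sqrt(-191849 + (-8 - 232))/4 = -7/4 + sqrt(-191849 - 240)/4 = -7/4 + sqrt(-192089)/4 = -7/4 + (I*sqrt(192089))/4 = -7/4 + I*sqrt(192089)/4 ≈ -1.75 + 109.57*I)
I(g) + u = -1/325 + (-7/4 + I*sqrt(192089)/4) = -2279/1300 + I*sqrt(192089)/4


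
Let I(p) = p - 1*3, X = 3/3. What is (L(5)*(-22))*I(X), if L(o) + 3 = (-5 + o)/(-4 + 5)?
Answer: -132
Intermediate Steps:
X = 1 (X = 3*(⅓) = 1)
L(o) = -8 + o (L(o) = -3 + (-5 + o)/(-4 + 5) = -3 + (-5 + o)/1 = -3 + (-5 + o)*1 = -3 + (-5 + o) = -8 + o)
I(p) = -3 + p (I(p) = p - 3 = -3 + p)
(L(5)*(-22))*I(X) = ((-8 + 5)*(-22))*(-3 + 1) = -3*(-22)*(-2) = 66*(-2) = -132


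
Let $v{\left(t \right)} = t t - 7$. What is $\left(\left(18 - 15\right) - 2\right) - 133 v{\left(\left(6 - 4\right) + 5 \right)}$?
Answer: $-5585$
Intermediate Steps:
$v{\left(t \right)} = -7 + t^{2}$ ($v{\left(t \right)} = t^{2} - 7 = -7 + t^{2}$)
$\left(\left(18 - 15\right) - 2\right) - 133 v{\left(\left(6 - 4\right) + 5 \right)} = \left(\left(18 - 15\right) - 2\right) - 133 \left(-7 + \left(\left(6 - 4\right) + 5\right)^{2}\right) = \left(3 - 2\right) - 133 \left(-7 + \left(2 + 5\right)^{2}\right) = 1 - 133 \left(-7 + 7^{2}\right) = 1 - 133 \left(-7 + 49\right) = 1 - 5586 = -5585$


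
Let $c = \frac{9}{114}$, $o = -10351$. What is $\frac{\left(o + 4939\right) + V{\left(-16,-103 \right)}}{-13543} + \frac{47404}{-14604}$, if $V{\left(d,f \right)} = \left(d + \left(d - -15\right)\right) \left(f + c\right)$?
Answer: $- \frac{5590821515}{1878928734} \approx -2.9755$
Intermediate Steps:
$c = \frac{3}{38}$ ($c = 9 \cdot \frac{1}{114} = \frac{3}{38} \approx 0.078947$)
$V{\left(d,f \right)} = \left(15 + 2 d\right) \left(\frac{3}{38} + f\right)$ ($V{\left(d,f \right)} = \left(d + \left(d - -15\right)\right) \left(f + \frac{3}{38}\right) = \left(d + \left(d + 15\right)\right) \left(\frac{3}{38} + f\right) = \left(d + \left(15 + d\right)\right) \left(\frac{3}{38} + f\right) = \left(15 + 2 d\right) \left(\frac{3}{38} + f\right)$)
$\frac{\left(o + 4939\right) + V{\left(-16,-103 \right)}}{-13543} + \frac{47404}{-14604} = \frac{\left(-10351 + 4939\right) + \left(\frac{45}{38} + 15 \left(-103\right) + \frac{3}{19} \left(-16\right) + 2 \left(-16\right) \left(-103\right)\right)}{-13543} + \frac{47404}{-14604} = \left(-5412 + \left(\frac{45}{38} - 1545 - \frac{48}{19} + 3296\right)\right) \left(- \frac{1}{13543}\right) + 47404 \left(- \frac{1}{14604}\right) = \left(-5412 + \frac{66487}{38}\right) \left(- \frac{1}{13543}\right) - \frac{11851}{3651} = \left(- \frac{139169}{38}\right) \left(- \frac{1}{13543}\right) - \frac{11851}{3651} = \frac{139169}{514634} - \frac{11851}{3651} = - \frac{5590821515}{1878928734}$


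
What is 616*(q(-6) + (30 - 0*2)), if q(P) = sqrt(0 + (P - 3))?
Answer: 18480 + 1848*I ≈ 18480.0 + 1848.0*I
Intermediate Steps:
q(P) = sqrt(-3 + P) (q(P) = sqrt(0 + (-3 + P)) = sqrt(-3 + P))
616*(q(-6) + (30 - 0*2)) = 616*(sqrt(-3 - 6) + (30 - 0*2)) = 616*(sqrt(-9) + (30 - 0)) = 616*(3*I + (30 - 1*0)) = 616*(3*I + (30 + 0)) = 616*(3*I + 30) = 616*(30 + 3*I) = 18480 + 1848*I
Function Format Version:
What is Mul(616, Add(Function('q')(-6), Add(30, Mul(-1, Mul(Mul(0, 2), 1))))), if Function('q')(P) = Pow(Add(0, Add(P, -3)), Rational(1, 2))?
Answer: Add(18480, Mul(1848, I)) ≈ Add(18480., Mul(1848.0, I))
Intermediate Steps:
Function('q')(P) = Pow(Add(-3, P), Rational(1, 2)) (Function('q')(P) = Pow(Add(0, Add(-3, P)), Rational(1, 2)) = Pow(Add(-3, P), Rational(1, 2)))
Mul(616, Add(Function('q')(-6), Add(30, Mul(-1, Mul(Mul(0, 2), 1))))) = Mul(616, Add(Pow(Add(-3, -6), Rational(1, 2)), Add(30, Mul(-1, Mul(Mul(0, 2), 1))))) = Mul(616, Add(Pow(-9, Rational(1, 2)), Add(30, Mul(-1, Mul(0, 1))))) = Mul(616, Add(Mul(3, I), Add(30, Mul(-1, 0)))) = Mul(616, Add(Mul(3, I), Add(30, 0))) = Mul(616, Add(Mul(3, I), 30)) = Mul(616, Add(30, Mul(3, I))) = Add(18480, Mul(1848, I))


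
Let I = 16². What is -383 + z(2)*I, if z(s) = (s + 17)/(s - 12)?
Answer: -4347/5 ≈ -869.40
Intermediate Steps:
I = 256
z(s) = (17 + s)/(-12 + s)
-383 + z(2)*I = -383 + ((17 + 2)/(-12 + 2))*256 = -383 + (19/(-10))*256 = -383 - ⅒*19*256 = -383 - 19/10*256 = -383 - 2432/5 = -4347/5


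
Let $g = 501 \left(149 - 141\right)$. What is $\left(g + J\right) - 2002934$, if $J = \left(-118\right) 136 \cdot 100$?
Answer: $-3603726$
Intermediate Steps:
$g = 4008$ ($g = 501 \cdot 8 = 4008$)
$J = -1604800$ ($J = \left(-16048\right) 100 = -1604800$)
$\left(g + J\right) - 2002934 = \left(4008 - 1604800\right) - 2002934 = -1600792 - 2002934 = -3603726$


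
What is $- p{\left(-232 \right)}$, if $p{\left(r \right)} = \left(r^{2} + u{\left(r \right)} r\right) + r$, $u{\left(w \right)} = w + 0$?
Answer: $-107416$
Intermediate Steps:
$u{\left(w \right)} = w$
$p{\left(r \right)} = r + 2 r^{2}$ ($p{\left(r \right)} = \left(r^{2} + r r\right) + r = \left(r^{2} + r^{2}\right) + r = 2 r^{2} + r = r + 2 r^{2}$)
$- p{\left(-232 \right)} = - \left(-232\right) \left(1 + 2 \left(-232\right)\right) = - \left(-232\right) \left(1 - 464\right) = - \left(-232\right) \left(-463\right) = \left(-1\right) 107416 = -107416$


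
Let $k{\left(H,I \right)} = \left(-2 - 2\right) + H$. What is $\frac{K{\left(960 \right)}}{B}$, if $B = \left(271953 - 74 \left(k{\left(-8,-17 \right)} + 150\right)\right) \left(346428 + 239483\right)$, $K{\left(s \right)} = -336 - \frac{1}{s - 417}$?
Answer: $- \frac{4243}{1936577059551} \approx -2.191 \cdot 10^{-9}$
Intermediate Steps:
$k{\left(H,I \right)} = -4 + H$
$K{\left(s \right)} = -336 - \frac{1}{-417 + s}$
$B = 153356931051$ ($B = \left(271953 - 74 \left(\left(-4 - 8\right) + 150\right)\right) \left(346428 + 239483\right) = \left(271953 - 74 \left(-12 + 150\right)\right) 585911 = \left(271953 - 10212\right) 585911 = 261741 \cdot 585911 = 153356931051$)
$\frac{K{\left(960 \right)}}{B} = \frac{\frac{1}{-417 + 960} \left(140111 - 322560\right)}{153356931051} = \frac{140111 - 322560}{543} \cdot \frac{1}{153356931051} = \frac{1}{543} \left(-182449\right) \frac{1}{153356931051} = \left(- \frac{182449}{543}\right) \frac{1}{153356931051} = - \frac{4243}{1936577059551}$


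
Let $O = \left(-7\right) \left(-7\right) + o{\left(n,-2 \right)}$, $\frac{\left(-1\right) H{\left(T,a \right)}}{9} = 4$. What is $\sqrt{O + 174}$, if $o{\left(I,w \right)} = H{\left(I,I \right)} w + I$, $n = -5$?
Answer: $\sqrt{290} \approx 17.029$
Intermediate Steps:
$H{\left(T,a \right)} = -36$ ($H{\left(T,a \right)} = \left(-9\right) 4 = -36$)
$o{\left(I,w \right)} = I - 36 w$ ($o{\left(I,w \right)} = - 36 w + I = I - 36 w$)
$O = 116$ ($O = \left(-7\right) \left(-7\right) - -67 = 49 + \left(-5 + 72\right) = 49 + 67 = 116$)
$\sqrt{O + 174} = \sqrt{116 + 174} = \sqrt{290}$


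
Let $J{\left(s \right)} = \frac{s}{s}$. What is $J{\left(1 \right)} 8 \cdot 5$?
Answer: $40$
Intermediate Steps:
$J{\left(s \right)} = 1$
$J{\left(1 \right)} 8 \cdot 5 = 1 \cdot 8 \cdot 5 = 8 \cdot 5 = 40$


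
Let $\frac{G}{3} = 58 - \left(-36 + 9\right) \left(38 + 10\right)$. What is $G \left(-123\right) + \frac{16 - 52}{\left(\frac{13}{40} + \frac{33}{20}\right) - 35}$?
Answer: $- \frac{660004506}{1321} \approx -4.9963 \cdot 10^{5}$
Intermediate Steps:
$G = 4062$ ($G = 3 \left(58 - \left(-36 + 9\right) \left(38 + 10\right)\right) = 3 \left(58 - \left(-27\right) 48\right) = 3 \left(58 - -1296\right) = 3 \left(58 + 1296\right) = 3 \cdot 1354 = 4062$)
$G \left(-123\right) + \frac{16 - 52}{\left(\frac{13}{40} + \frac{33}{20}\right) - 35} = 4062 \left(-123\right) + \frac{16 - 52}{\left(\frac{13}{40} + \frac{33}{20}\right) - 35} = -499626 - \frac{36}{\left(13 \cdot \frac{1}{40} + 33 \cdot \frac{1}{20}\right) - 35} = -499626 - \frac{36}{\left(\frac{13}{40} + \frac{33}{20}\right) - 35} = -499626 - \frac{36}{\frac{79}{40} - 35} = -499626 - \frac{36}{- \frac{1321}{40}} = -499626 - - \frac{1440}{1321} = -499626 + \frac{1440}{1321} = - \frac{660004506}{1321}$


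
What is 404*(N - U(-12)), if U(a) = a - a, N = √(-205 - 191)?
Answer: 2424*I*√11 ≈ 8039.5*I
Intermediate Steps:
N = 6*I*√11 (N = √(-396) = 6*I*√11 ≈ 19.9*I)
U(a) = 0
404*(N - U(-12)) = 404*(6*I*√11 - 1*0) = 404*(6*I*√11 + 0) = 404*(6*I*√11) = 2424*I*√11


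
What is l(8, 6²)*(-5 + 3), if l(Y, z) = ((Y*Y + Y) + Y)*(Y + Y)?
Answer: -2560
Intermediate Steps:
l(Y, z) = 2*Y*(Y² + 2*Y) (l(Y, z) = ((Y² + Y) + Y)*(2*Y) = ((Y + Y²) + Y)*(2*Y) = (Y² + 2*Y)*(2*Y) = 2*Y*(Y² + 2*Y))
l(8, 6²)*(-5 + 3) = (2*8²*(2 + 8))*(-5 + 3) = (2*64*10)*(-2) = 1280*(-2) = -2560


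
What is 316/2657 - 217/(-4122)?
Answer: 1879121/10952154 ≈ 0.17158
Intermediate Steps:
316/2657 - 217/(-4122) = 316*(1/2657) - 217*(-1/4122) = 316/2657 + 217/4122 = 1879121/10952154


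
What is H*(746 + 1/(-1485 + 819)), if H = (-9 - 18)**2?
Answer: 40243635/74 ≈ 5.4383e+5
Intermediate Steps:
H = 729 (H = (-27)**2 = 729)
H*(746 + 1/(-1485 + 819)) = 729*(746 + 1/(-1485 + 819)) = 729*(746 + 1/(-666)) = 729*(746 - 1/666) = 729*(496835/666) = 40243635/74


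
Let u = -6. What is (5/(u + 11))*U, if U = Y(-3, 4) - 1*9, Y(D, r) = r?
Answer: -5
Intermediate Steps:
U = -5 (U = 4 - 1*9 = 4 - 9 = -5)
(5/(u + 11))*U = (5/(-6 + 11))*(-5) = (5/5)*(-5) = ((⅕)*5)*(-5) = 1*(-5) = -5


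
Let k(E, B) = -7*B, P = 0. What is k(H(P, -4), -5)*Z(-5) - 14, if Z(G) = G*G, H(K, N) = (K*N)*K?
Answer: 861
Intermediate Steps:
H(K, N) = N*K²
Z(G) = G²
k(H(P, -4), -5)*Z(-5) - 14 = -7*(-5)*(-5)² - 14 = 35*25 - 14 = 875 - 14 = 861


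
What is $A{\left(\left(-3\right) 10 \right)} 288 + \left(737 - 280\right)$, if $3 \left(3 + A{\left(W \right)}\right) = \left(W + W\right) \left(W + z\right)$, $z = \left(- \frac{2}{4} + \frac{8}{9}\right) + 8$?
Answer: $124073$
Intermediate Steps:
$z = \frac{151}{18}$ ($z = \left(\left(-2\right) \frac{1}{4} + 8 \cdot \frac{1}{9}\right) + 8 = \left(- \frac{1}{2} + \frac{8}{9}\right) + 8 = \frac{7}{18} + 8 = \frac{151}{18} \approx 8.3889$)
$A{\left(W \right)} = -3 + \frac{2 W \left(\frac{151}{18} + W\right)}{3}$ ($A{\left(W \right)} = -3 + \frac{\left(W + W\right) \left(W + \frac{151}{18}\right)}{3} = -3 + \frac{2 W \left(\frac{151}{18} + W\right)}{3}$)
$A{\left(\left(-3\right) 10 \right)} 288 + \left(737 - 280\right) = \left(-3 + \frac{2 \left(\left(-3\right) 10\right)^{2}}{3} + \frac{151 \left(\left(-3\right) 10\right)}{27}\right) 288 + \left(737 - 280\right) = \left(-3 + \frac{2 \left(-30\right)^{2}}{3} + \frac{151}{27} \left(-30\right)\right) 288 + \left(737 - 280\right) = \left(-3 + \frac{2}{3} \cdot 900 - \frac{1510}{9}\right) 288 + 457 = \left(-3 + 600 - \frac{1510}{9}\right) 288 + 457 = \frac{3863}{9} \cdot 288 + 457 = 123616 + 457 = 124073$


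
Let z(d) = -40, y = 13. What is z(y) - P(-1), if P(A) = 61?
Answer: -101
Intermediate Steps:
z(y) - P(-1) = -40 - 1*61 = -40 - 61 = -101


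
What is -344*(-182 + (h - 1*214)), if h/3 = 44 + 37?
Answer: 52632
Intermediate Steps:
h = 243 (h = 3*(44 + 37) = 3*81 = 243)
-344*(-182 + (h - 1*214)) = -344*(-182 + (243 - 1*214)) = -344*(-182 + (243 - 214)) = -344*(-182 + 29) = -344*(-153) = 52632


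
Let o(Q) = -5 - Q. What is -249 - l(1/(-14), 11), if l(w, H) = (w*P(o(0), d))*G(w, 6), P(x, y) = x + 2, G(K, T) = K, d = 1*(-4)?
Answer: -48801/196 ≈ -248.98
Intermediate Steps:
d = -4
P(x, y) = 2 + x
l(w, H) = -3*w² (l(w, H) = (w*(2 + (-5 - 1*0)))*w = (w*(2 + (-5 + 0)))*w = (w*(2 - 5))*w = (w*(-3))*w = (-3*w)*w = -3*w²)
-249 - l(1/(-14), 11) = -249 - (-3)*(1/(-14))² = -249 - (-3)*(-1/14)² = -249 - (-3)/196 = -249 - 1*(-3/196) = -249 + 3/196 = -48801/196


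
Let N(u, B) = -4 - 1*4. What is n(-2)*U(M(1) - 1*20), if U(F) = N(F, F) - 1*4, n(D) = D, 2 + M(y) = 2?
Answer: 24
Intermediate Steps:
M(y) = 0 (M(y) = -2 + 2 = 0)
N(u, B) = -8 (N(u, B) = -4 - 4 = -8)
U(F) = -12 (U(F) = -8 - 1*4 = -8 - 4 = -12)
n(-2)*U(M(1) - 1*20) = -2*(-12) = 24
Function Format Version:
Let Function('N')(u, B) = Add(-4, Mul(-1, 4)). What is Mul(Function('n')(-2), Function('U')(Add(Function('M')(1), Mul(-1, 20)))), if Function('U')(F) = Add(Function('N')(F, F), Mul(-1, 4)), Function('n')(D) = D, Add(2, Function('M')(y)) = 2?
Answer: 24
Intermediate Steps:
Function('M')(y) = 0 (Function('M')(y) = Add(-2, 2) = 0)
Function('N')(u, B) = -8 (Function('N')(u, B) = Add(-4, -4) = -8)
Function('U')(F) = -12 (Function('U')(F) = Add(-8, Mul(-1, 4)) = Add(-8, -4) = -12)
Mul(Function('n')(-2), Function('U')(Add(Function('M')(1), Mul(-1, 20)))) = Mul(-2, -12) = 24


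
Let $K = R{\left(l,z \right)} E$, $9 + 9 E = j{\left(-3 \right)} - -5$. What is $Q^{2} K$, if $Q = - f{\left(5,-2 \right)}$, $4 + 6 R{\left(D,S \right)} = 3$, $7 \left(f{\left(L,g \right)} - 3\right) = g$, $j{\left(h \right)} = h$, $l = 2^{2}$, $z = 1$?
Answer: $\frac{361}{378} \approx 0.95503$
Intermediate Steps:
$l = 4$
$f{\left(L,g \right)} = 3 + \frac{g}{7}$
$R{\left(D,S \right)} = - \frac{1}{6}$ ($R{\left(D,S \right)} = - \frac{2}{3} + \frac{1}{6} \cdot 3 = - \frac{2}{3} + \frac{1}{2} = - \frac{1}{6}$)
$Q = - \frac{19}{7}$ ($Q = - (3 + \frac{1}{7} \left(-2\right)) = - (3 - \frac{2}{7}) = \left(-1\right) \frac{19}{7} = - \frac{19}{7} \approx -2.7143$)
$E = - \frac{7}{9}$ ($E = -1 + \frac{-3 - -5}{9} = -1 + \frac{-3 + 5}{9} = -1 + \frac{1}{9} \cdot 2 = -1 + \frac{2}{9} = - \frac{7}{9} \approx -0.77778$)
$K = \frac{7}{54}$ ($K = \left(- \frac{1}{6}\right) \left(- \frac{7}{9}\right) = \frac{7}{54} \approx 0.12963$)
$Q^{2} K = \left(- \frac{19}{7}\right)^{2} \cdot \frac{7}{54} = \frac{361}{49} \cdot \frac{7}{54} = \frac{361}{378}$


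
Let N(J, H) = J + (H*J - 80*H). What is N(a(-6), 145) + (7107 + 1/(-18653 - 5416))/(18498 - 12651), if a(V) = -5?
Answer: -1735047633808/140731443 ≈ -12329.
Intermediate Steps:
N(J, H) = J - 80*H + H*J (N(J, H) = J + (-80*H + H*J) = J - 80*H + H*J)
N(a(-6), 145) + (7107 + 1/(-18653 - 5416))/(18498 - 12651) = (-5 - 80*145 + 145*(-5)) + (7107 + 1/(-18653 - 5416))/(18498 - 12651) = (-5 - 11600 - 725) + (7107 + 1/(-24069))/5847 = -12330 + (7107 - 1/24069)*(1/5847) = -12330 + (171058382/24069)*(1/5847) = -12330 + 171058382/140731443 = -1735047633808/140731443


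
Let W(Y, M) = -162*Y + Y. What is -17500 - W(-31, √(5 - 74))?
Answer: -22491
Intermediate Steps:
W(Y, M) = -161*Y
-17500 - W(-31, √(5 - 74)) = -17500 - (-161)*(-31) = -17500 - 1*4991 = -17500 - 4991 = -22491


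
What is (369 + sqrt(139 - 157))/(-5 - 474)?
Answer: -369/479 - 3*I*sqrt(2)/479 ≈ -0.77036 - 0.0088573*I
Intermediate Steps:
(369 + sqrt(139 - 157))/(-5 - 474) = (369 + sqrt(-18))/(-479) = (369 + 3*I*sqrt(2))*(-1/479) = -369/479 - 3*I*sqrt(2)/479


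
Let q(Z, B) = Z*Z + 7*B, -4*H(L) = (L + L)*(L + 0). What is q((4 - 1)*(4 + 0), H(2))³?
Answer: 2197000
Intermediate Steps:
H(L) = -L²/2 (H(L) = -(L + L)*(L + 0)/4 = -2*L*L/4 = -L²/2)
q(Z, B) = Z² + 7*B
q((4 - 1)*(4 + 0), H(2))³ = (((4 - 1)*(4 + 0))² + 7*(-½*2²))³ = ((3*4)² + 7*(-½*4))³ = (12² + 7*(-2))³ = (144 - 14)³ = 130³ = 2197000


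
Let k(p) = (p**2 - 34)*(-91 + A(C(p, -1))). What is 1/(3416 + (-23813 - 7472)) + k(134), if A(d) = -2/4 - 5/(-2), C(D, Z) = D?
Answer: -44452671403/27869 ≈ -1.5951e+6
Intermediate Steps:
A(d) = 2 (A(d) = -2*1/4 - 5*(-1/2) = -1/2 + 5/2 = 2)
k(p) = 3026 - 89*p**2 (k(p) = (p**2 - 34)*(-91 + 2) = (-34 + p**2)*(-89) = 3026 - 89*p**2)
1/(3416 + (-23813 - 7472)) + k(134) = 1/(3416 + (-23813 - 7472)) + (3026 - 89*134**2) = 1/(3416 - 31285) + (3026 - 89*17956) = 1/(-27869) + (3026 - 1598084) = -1/27869 - 1595058 = -44452671403/27869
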